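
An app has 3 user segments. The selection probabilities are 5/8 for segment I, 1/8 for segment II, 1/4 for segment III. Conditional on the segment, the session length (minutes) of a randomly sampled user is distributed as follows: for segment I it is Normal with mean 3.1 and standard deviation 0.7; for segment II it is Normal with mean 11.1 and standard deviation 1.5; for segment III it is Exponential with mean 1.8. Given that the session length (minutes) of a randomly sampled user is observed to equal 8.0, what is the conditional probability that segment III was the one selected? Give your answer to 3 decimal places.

Likelihoods f(8.0 | ·): I: 1.30496e-11; II: 0.031431; III: 0.00652424.
Posterior ∝ prior × likelihood. Numerator for III: 0.25·0.00652424 = 0.00163106.
Normalizing constant: 0.625·1.30496e-11 + 0.125·0.031431 + 0.25·0.00652424 = 0.00555994.
P(III | observation) = 0.00163106 / 0.00555994 = 0.293359.

0.293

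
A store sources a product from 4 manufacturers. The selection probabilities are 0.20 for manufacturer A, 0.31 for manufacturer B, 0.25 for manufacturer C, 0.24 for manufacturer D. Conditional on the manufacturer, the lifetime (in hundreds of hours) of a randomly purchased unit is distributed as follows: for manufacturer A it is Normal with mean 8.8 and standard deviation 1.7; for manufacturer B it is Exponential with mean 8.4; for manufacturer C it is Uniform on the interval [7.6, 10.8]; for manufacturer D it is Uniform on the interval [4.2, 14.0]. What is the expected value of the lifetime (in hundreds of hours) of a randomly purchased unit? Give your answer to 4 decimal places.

Component means — A: 8.8; B: 8.4; C: 9.2; D: 9.1.
E[X] = 0.2·8.8 + 0.31·8.4 + 0.25·9.2 + 0.24·9.1 = 8.848.

8.8480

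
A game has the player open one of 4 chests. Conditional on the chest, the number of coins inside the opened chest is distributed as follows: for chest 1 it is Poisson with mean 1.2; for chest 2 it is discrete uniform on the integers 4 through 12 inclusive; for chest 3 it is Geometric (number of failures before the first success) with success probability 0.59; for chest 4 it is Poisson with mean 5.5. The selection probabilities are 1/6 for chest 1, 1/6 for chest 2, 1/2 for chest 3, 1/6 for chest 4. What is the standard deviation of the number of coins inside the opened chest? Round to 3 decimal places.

Per component, 1: μ=1.2, E[X²]=2.64; 2: μ=8, E[X²]=70.6667; 3: μ=0.694915, E[X²]=1.66073; 4: μ=5.5, E[X²]=35.75.
E[X] = 0.166667·1.2 + 0.166667·8 + 0.5·0.694915 + 0.166667·5.5 = 2.79746.
E[X²] = 0.166667·2.64 + 0.166667·70.6667 + 0.5·1.66073 + 0.166667·35.75 = 19.0065.
Var(X) = E[X²] − (E[X])² = 19.0065 − 7.82577 = 11.1807.
SD(X) = √11.1807 = 3.34376.

3.344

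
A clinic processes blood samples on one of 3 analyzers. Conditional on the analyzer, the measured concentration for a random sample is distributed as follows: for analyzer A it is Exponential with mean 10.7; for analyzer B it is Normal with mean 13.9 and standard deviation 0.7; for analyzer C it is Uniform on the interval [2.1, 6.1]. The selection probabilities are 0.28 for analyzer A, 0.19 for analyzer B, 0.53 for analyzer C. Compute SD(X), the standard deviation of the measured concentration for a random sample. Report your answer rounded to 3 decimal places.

Per component, A: μ=10.7, E[X²]=228.98; B: μ=13.9, E[X²]=193.7; C: μ=4.1, E[X²]=18.1433.
E[X] = 0.28·10.7 + 0.19·13.9 + 0.53·4.1 = 7.81.
E[X²] = 0.28·228.98 + 0.19·193.7 + 0.53·18.1433 = 110.533.
Var(X) = E[X²] − (E[X])² = 110.533 − 60.9961 = 49.5373.
SD(X) = √49.5373 = 7.03827.

7.038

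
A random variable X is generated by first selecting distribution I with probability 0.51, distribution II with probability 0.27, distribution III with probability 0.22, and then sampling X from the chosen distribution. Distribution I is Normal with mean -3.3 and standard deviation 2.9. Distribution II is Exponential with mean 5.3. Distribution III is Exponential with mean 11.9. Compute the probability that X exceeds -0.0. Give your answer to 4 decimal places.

Conditional on each component, P(X > -0.0): I: 0.127575; II: 1; III: 1.
By total probability, P(X > -0.0) = 0.51·0.127575 + 0.27·1 + 0.22·1 = 0.555063.

0.5551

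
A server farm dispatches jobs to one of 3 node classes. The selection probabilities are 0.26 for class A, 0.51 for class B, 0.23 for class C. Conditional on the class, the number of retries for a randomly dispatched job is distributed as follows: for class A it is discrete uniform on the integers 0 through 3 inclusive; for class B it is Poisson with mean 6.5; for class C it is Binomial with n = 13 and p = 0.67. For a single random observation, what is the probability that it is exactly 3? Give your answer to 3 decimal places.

0.100

Conditional on each class, P(X = 3): A: 0.25; B: 0.0688137; C: 0.00131744.
By total probability, P(X = 3) = 0.26·0.25 + 0.51·0.0688137 + 0.23·0.00131744 = 0.100398.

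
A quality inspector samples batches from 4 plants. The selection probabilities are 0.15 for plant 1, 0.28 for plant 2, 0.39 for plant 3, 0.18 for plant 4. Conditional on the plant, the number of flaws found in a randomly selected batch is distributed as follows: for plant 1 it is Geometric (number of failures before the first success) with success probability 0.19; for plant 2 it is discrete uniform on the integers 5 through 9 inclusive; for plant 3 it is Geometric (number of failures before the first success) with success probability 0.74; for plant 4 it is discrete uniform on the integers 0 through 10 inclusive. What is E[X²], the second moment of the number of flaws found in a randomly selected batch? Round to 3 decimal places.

For each component E[X²] = Var + (mean)², giving 1: 40.6122; 2: 51; 3: 0.598247; 4: 35.
Overall E[X²] = 0.15·40.6122 + 0.28·51 + 0.39·0.598247 + 0.18·35 = 26.9051.

26.905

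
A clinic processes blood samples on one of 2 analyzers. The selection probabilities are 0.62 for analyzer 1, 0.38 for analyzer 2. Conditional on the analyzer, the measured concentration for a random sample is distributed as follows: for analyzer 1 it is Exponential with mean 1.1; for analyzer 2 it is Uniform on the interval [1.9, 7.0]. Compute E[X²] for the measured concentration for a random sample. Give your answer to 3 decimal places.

For each component E[X²] = Var + (mean)², giving 1: 2.42; 2: 21.97.
Overall E[X²] = 0.62·2.42 + 0.38·21.97 = 9.849.

9.849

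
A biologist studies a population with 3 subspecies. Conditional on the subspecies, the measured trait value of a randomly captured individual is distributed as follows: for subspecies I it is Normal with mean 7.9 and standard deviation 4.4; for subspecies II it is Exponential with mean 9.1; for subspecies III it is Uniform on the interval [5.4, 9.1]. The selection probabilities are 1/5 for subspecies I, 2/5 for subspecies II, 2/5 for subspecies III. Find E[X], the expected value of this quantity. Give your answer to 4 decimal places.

8.1200

Component means — I: 7.9; II: 9.1; III: 7.25.
E[X] = 0.2·7.9 + 0.4·9.1 + 0.4·7.25 = 8.12.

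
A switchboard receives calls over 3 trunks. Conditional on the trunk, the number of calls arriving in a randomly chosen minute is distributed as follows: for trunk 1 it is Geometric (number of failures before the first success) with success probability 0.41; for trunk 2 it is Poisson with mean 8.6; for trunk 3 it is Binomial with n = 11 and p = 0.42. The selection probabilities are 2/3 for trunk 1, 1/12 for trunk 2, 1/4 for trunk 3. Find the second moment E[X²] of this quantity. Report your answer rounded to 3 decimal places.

16.606

For each component E[X²] = Var + (mean)², giving 1: 5.58061; 2: 82.56; 3: 24.024.
Overall E[X²] = 0.666667·5.58061 + 0.0833333·82.56 + 0.25·24.024 = 16.6064.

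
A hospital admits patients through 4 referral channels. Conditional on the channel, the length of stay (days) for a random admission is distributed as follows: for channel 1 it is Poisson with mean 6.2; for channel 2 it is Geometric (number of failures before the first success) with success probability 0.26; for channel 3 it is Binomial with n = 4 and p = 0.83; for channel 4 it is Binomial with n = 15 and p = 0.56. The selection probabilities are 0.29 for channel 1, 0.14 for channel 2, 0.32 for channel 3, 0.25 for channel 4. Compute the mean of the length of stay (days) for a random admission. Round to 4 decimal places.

Component means — 1: 6.2; 2: 2.84615; 3: 3.32; 4: 8.4.
E[X] = 0.29·6.2 + 0.14·2.84615 + 0.32·3.32 + 0.25·8.4 = 5.35886.

5.3589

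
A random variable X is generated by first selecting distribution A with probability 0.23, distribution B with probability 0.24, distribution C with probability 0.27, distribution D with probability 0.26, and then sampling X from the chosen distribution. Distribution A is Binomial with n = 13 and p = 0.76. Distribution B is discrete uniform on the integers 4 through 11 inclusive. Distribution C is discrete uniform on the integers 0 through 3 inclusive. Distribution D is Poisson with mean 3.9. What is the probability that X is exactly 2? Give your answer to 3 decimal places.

0.108

Conditional on each component, P(X = 2): A: 6.8556e-06; B: 0; C: 0.25; D: 0.15394.
By total probability, P(X = 2) = 0.23·6.8556e-06 + 0.24·0 + 0.27·0.25 + 0.26·0.15394 = 0.107526.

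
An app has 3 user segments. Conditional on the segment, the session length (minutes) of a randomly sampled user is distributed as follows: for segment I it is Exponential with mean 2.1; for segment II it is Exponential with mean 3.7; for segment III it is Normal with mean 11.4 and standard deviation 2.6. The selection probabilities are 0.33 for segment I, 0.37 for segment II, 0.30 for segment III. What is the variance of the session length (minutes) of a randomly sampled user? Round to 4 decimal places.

Per component, I: μ=2.1, E[X²]=8.82; II: μ=3.7, E[X²]=27.38; III: μ=11.4, E[X²]=136.72.
E[X] = 0.33·2.1 + 0.37·3.7 + 0.3·11.4 = 5.482.
E[X²] = 0.33·8.82 + 0.37·27.38 + 0.3·136.72 = 54.0572.
Var(X) = E[X²] − (E[X])² = 54.0572 − 30.0523 = 24.0049.

24.0049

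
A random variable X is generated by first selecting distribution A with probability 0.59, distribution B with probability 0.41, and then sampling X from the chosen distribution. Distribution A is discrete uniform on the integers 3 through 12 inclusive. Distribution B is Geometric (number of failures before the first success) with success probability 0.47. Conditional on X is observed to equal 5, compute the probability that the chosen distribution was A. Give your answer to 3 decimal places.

0.880

Likelihoods P(X=5 | ·): A: 0.1; B: 0.0196552.
Posterior ∝ prior × likelihood. Numerator for A: 0.59·0.1 = 0.059.
Normalizing constant: 0.59·0.1 + 0.41·0.0196552 = 0.0670586.
P(A | observation) = 0.059 / 0.0670586 = 0.879827.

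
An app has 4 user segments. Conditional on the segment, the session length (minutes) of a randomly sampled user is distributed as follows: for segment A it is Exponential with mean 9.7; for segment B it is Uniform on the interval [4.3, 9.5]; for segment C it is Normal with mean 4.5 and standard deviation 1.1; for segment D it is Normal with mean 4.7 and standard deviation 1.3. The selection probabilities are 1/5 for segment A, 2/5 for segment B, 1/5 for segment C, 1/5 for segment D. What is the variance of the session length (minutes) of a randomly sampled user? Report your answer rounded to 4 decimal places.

23.8577

Per component, A: μ=9.7, E[X²]=188.18; B: μ=6.9, E[X²]=49.8633; C: μ=4.5, E[X²]=21.46; D: μ=4.7, E[X²]=23.78.
E[X] = 0.2·9.7 + 0.4·6.9 + 0.2·4.5 + 0.2·4.7 = 6.54.
E[X²] = 0.2·188.18 + 0.4·49.8633 + 0.2·21.46 + 0.2·23.78 = 66.6293.
Var(X) = E[X²] − (E[X])² = 66.6293 − 42.7716 = 23.8577.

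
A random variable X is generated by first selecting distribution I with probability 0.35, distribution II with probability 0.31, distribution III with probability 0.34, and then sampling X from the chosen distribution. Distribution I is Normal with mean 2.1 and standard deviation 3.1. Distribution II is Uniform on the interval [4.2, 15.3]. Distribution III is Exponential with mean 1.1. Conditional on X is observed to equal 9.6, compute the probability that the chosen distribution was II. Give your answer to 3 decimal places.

Likelihoods f(9.6 | ·): I: 0.00689486; II: 0.0900901; III: 0.000147367.
Posterior ∝ prior × likelihood. Numerator for II: 0.31·0.0900901 = 0.0279279.
Normalizing constant: 0.35·0.00689486 + 0.31·0.0900901 + 0.34·0.000147367 = 0.0303912.
P(II | observation) = 0.0279279 / 0.0303912 = 0.918947.

0.919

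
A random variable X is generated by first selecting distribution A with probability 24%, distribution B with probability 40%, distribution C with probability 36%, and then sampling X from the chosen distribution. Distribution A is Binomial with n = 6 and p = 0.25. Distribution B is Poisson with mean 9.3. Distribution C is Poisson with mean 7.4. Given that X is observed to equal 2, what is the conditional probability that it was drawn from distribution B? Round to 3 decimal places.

Likelihoods P(X=2 | ·): A: 0.296631; B: 0.00395364; C: 0.0167361.
Posterior ∝ prior × likelihood. Numerator for B: 0.4·0.00395364 = 0.00158146.
Normalizing constant: 0.24·0.296631 + 0.4·0.00395364 + 0.36·0.0167361 = 0.0787979.
P(B | observation) = 0.00158146 / 0.0787979 = 0.0200698.

0.020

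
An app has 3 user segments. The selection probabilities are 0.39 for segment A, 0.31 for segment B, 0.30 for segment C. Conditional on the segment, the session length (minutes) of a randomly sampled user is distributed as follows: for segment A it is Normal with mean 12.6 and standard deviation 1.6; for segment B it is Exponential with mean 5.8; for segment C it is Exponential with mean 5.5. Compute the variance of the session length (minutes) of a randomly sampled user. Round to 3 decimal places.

Per component, A: μ=12.6, E[X²]=161.32; B: μ=5.8, E[X²]=67.28; C: μ=5.5, E[X²]=60.5.
E[X] = 0.39·12.6 + 0.31·5.8 + 0.3·5.5 = 8.362.
E[X²] = 0.39·161.32 + 0.31·67.28 + 0.3·60.5 = 101.922.
Var(X) = E[X²] − (E[X])² = 101.922 − 69.923 = 31.9986.

31.999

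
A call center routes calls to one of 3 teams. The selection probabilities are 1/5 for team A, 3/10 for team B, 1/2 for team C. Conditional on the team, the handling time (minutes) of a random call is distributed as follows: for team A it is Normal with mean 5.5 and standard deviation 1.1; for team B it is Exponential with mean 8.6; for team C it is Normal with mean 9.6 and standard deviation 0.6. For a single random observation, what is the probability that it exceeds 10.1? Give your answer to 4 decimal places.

Conditional on each team, P(X > 10.1): A: 1.44594e-05; B: 0.308999; C: 0.202328.
By total probability, P(X > 10.1) = 0.2·1.44594e-05 + 0.3·0.308999 + 0.5·0.202328 = 0.193867.

0.1939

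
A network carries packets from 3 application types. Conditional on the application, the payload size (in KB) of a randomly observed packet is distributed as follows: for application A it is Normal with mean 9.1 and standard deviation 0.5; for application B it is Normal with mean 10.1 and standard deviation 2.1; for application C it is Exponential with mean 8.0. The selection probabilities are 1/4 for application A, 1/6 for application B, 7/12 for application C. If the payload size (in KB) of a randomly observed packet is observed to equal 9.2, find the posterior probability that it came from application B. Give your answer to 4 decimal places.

Likelihoods f(9.2 | ·): A: 0.782085; B: 0.173303; C: 0.0395796.
Posterior ∝ prior × likelihood. Numerator for B: 0.166667·0.173303 = 0.0288839.
Normalizing constant: 0.25·0.782085 + 0.166667·0.173303 + 0.583333·0.0395796 = 0.247493.
P(B | observation) = 0.0288839 / 0.247493 = 0.116706.

0.1167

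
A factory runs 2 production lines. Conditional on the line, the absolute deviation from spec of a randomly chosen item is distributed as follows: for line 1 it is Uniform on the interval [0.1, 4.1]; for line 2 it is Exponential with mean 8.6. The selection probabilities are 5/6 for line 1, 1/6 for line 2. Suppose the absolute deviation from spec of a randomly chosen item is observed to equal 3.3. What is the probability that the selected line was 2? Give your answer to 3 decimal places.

0.060

Likelihoods f(3.3 | ·): 1: 0.25; 2: 0.0792234.
Posterior ∝ prior × likelihood. Numerator for 2: 0.166667·0.0792234 = 0.0132039.
Normalizing constant: 0.833333·0.25 + 0.166667·0.0792234 = 0.221537.
P(2 | observation) = 0.0132039 / 0.221537 = 0.0596013.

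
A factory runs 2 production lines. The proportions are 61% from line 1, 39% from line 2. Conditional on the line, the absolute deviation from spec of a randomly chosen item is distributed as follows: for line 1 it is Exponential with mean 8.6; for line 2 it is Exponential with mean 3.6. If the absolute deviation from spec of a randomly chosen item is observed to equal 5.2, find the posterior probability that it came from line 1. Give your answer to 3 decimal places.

0.603

Likelihoods f(5.2 | ·): 1: 0.0635192; 2: 0.0655214.
Posterior ∝ prior × likelihood. Numerator for 1: 0.61·0.0635192 = 0.0387467.
Normalizing constant: 0.61·0.0635192 + 0.39·0.0655214 = 0.0643001.
P(1 | observation) = 0.0387467 / 0.0643001 = 0.602592.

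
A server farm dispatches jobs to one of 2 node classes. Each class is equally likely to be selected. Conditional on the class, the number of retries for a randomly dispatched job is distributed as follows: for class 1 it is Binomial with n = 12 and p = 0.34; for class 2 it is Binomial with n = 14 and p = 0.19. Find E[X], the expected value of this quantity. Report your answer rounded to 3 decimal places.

3.370

Component means — 1: 4.08; 2: 2.66.
E[X] = 0.5·4.08 + 0.5·2.66 = 3.37.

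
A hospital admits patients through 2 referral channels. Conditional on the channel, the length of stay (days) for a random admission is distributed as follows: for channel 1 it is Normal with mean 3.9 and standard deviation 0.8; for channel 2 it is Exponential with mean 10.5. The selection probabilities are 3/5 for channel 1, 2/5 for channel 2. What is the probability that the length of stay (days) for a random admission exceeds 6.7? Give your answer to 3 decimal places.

Conditional on each channel, P(X > 6.7): 1: 0.000232629; 2: 0.528298.
By total probability, P(X > 6.7) = 0.6·0.000232629 + 0.4·0.528298 = 0.211459.

0.211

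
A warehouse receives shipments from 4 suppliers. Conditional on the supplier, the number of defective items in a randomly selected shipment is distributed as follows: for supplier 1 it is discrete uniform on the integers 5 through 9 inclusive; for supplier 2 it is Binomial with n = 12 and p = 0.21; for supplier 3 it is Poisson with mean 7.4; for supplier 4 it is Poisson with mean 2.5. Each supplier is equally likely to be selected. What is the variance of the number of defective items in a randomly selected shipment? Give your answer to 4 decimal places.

8.9918

Per component, 1: μ=7, E[X²]=51; 2: μ=2.52, E[X²]=8.3412; 3: μ=7.4, E[X²]=62.16; 4: μ=2.5, E[X²]=8.75.
E[X] = 0.25·7 + 0.25·2.52 + 0.25·7.4 + 0.25·2.5 = 4.855.
E[X²] = 0.25·51 + 0.25·8.3412 + 0.25·62.16 + 0.25·8.75 = 32.5628.
Var(X) = E[X²] − (E[X])² = 32.5628 − 23.571 = 8.99177.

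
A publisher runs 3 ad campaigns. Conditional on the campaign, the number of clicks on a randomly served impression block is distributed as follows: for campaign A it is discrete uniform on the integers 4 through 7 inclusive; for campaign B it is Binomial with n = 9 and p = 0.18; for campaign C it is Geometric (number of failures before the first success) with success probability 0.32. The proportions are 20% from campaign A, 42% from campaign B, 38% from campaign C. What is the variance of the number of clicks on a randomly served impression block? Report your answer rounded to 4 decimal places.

Per component, A: μ=5.5, E[X²]=31.5; B: μ=1.62, E[X²]=3.9528; C: μ=2.125, E[X²]=11.1562.
E[X] = 0.2·5.5 + 0.42·1.62 + 0.38·2.125 = 2.5879.
E[X²] = 0.2·31.5 + 0.42·3.9528 + 0.38·11.1562 = 12.1996.
Var(X) = E[X²] − (E[X])² = 12.1996 − 6.69723 = 5.50232.

5.5023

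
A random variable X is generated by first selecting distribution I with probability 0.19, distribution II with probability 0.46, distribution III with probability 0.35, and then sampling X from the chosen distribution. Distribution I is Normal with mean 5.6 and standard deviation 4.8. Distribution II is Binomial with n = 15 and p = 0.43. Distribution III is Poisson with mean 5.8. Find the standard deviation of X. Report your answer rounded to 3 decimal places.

2.869

Per component, I: μ=5.6, E[X²]=54.4; II: μ=6.45, E[X²]=45.279; III: μ=5.8, E[X²]=39.44.
E[X] = 0.19·5.6 + 0.46·6.45 + 0.35·5.8 = 6.061.
E[X²] = 0.19·54.4 + 0.46·45.279 + 0.35·39.44 = 44.9683.
Var(X) = E[X²] − (E[X])² = 44.9683 − 36.7357 = 8.23262.
SD(X) = √8.23262 = 2.86925.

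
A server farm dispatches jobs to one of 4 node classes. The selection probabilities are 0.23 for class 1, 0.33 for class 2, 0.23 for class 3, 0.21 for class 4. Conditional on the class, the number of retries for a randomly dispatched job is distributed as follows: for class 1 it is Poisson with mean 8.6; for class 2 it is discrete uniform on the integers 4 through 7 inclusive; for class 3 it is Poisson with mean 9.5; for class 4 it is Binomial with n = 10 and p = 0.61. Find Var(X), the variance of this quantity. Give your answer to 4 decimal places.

7.9469

Per component, 1: μ=8.6, E[X²]=82.56; 2: μ=5.5, E[X²]=31.5; 3: μ=9.5, E[X²]=99.75; 4: μ=6.1, E[X²]=39.589.
E[X] = 0.23·8.6 + 0.33·5.5 + 0.23·9.5 + 0.21·6.1 = 7.259.
E[X²] = 0.23·82.56 + 0.33·31.5 + 0.23·99.75 + 0.21·39.589 = 60.64.
Var(X) = E[X²] − (E[X])² = 60.64 − 52.6931 = 7.94691.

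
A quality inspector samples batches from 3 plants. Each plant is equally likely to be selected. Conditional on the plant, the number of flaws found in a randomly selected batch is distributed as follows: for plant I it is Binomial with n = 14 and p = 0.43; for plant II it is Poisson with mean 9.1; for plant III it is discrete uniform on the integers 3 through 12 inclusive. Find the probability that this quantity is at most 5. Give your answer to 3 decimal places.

Conditional on each plant, P(X ≤ 5): I: 0.394757; II: 0.109751; III: 0.3.
By total probability, P(X ≤ 5) = 0.333333·0.394757 + 0.333333·0.109751 + 0.333333·0.3 = 0.26817.

0.268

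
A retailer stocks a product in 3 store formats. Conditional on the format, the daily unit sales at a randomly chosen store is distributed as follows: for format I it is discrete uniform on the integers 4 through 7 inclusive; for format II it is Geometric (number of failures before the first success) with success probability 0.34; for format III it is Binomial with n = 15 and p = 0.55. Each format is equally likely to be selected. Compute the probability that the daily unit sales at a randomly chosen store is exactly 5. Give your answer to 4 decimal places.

Conditional on each format, P(X = 5): I: 0.25; II: 0.0425793; III: 0.0514629.
By total probability, P(X = 5) = 0.333333·0.25 + 0.333333·0.0425793 + 0.333333·0.0514629 = 0.114681.

0.1147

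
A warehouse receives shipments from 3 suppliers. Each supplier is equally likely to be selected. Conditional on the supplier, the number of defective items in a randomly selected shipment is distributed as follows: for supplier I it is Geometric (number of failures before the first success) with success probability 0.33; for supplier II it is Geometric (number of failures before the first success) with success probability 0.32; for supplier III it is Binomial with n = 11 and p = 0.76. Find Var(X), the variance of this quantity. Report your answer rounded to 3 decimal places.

Per component, I: μ=2.0303, E[X²]=10.2746; II: μ=2.125, E[X²]=11.1562; III: μ=8.36, E[X²]=71.896.
E[X] = 0.333333·2.0303 + 0.333333·2.125 + 0.333333·8.36 = 4.17177.
E[X²] = 0.333333·10.2746 + 0.333333·11.1562 + 0.333333·71.896 = 31.1089.
Var(X) = E[X²] − (E[X])² = 31.1089 − 17.4036 = 13.7053.

13.705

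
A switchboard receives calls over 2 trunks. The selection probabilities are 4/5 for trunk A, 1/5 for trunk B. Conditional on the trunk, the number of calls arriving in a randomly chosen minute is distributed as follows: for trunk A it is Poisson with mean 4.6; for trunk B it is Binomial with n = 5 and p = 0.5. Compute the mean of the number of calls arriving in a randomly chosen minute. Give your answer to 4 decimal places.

4.1800

Component means — A: 4.6; B: 2.5.
E[X] = 0.8·4.6 + 0.2·2.5 = 4.18.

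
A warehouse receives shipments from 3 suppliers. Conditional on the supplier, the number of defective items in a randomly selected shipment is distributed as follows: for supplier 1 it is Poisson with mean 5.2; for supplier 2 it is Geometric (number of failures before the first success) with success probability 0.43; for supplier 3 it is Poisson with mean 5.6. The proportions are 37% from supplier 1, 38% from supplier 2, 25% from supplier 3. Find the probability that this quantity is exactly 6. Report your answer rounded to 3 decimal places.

Conditional on each supplier, P(X = 6): 1: 0.15148; 2: 0.0147475; 3: 0.158397.
By total probability, P(X = 6) = 0.37·0.15148 + 0.38·0.0147475 + 0.25·0.158397 = 0.101251.

0.101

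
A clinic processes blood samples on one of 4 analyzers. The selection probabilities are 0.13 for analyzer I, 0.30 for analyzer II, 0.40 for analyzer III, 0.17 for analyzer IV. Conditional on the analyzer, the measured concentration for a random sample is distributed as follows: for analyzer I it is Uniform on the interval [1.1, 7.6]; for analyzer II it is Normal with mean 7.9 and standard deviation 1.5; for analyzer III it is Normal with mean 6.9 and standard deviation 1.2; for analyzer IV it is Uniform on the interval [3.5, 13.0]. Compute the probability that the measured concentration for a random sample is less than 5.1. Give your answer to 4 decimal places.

Conditional on each analyzer, P(X < 5.1): I: 0.615385; II: 0.0309741; III: 0.0668072; IV: 0.168421.
By total probability, P(X < 5.1) = 0.13·0.615385 + 0.3·0.0309741 + 0.4·0.0668072 + 0.17·0.168421 = 0.144647.

0.1446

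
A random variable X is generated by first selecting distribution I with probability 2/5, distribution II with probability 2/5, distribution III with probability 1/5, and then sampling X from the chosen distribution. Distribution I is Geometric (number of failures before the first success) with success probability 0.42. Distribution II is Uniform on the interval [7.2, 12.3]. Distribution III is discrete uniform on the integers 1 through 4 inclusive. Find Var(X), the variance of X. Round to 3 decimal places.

Per component, I: μ=1.38095, E[X²]=5.19501; II: μ=9.75, E[X²]=97.23; III: μ=2.5, E[X²]=7.5.
E[X] = 0.4·1.38095 + 0.4·9.75 + 0.2·2.5 = 4.95238.
E[X²] = 0.4·5.19501 + 0.4·97.23 + 0.2·7.5 = 42.47.
Var(X) = E[X²] − (E[X])² = 42.47 − 24.5261 = 17.9439.

17.944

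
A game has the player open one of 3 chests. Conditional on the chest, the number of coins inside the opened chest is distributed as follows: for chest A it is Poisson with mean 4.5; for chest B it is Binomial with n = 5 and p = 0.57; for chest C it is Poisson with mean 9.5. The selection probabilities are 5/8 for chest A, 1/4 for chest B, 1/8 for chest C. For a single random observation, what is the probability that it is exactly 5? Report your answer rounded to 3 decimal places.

Conditional on each chest, P(X = 5): A: 0.170827; B: 0.0601692; C: 0.0482658.
By total probability, P(X = 5) = 0.625·0.170827 + 0.25·0.0601692 + 0.125·0.0482658 = 0.127842.

0.128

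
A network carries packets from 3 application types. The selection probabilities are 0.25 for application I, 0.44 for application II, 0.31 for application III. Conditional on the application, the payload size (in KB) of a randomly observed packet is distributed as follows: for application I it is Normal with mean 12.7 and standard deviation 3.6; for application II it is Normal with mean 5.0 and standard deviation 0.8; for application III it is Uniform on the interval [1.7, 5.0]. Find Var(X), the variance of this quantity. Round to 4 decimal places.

Per component, I: μ=12.7, E[X²]=174.25; II: μ=5, E[X²]=25.64; III: μ=3.35, E[X²]=12.13.
E[X] = 0.25·12.7 + 0.44·5 + 0.31·3.35 = 6.4135.
E[X²] = 0.25·174.25 + 0.44·25.64 + 0.31·12.13 = 58.6044.
Var(X) = E[X²] − (E[X])² = 58.6044 − 41.133 = 17.4714.

17.4714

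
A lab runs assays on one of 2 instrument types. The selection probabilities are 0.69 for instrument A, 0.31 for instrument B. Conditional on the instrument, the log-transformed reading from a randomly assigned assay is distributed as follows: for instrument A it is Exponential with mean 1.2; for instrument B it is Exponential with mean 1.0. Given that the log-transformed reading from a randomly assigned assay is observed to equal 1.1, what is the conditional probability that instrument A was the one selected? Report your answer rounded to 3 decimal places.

0.690

Likelihoods f(1.1 | ·): A: 0.333208; B: 0.332871.
Posterior ∝ prior × likelihood. Numerator for A: 0.69·0.333208 = 0.229914.
Normalizing constant: 0.69·0.333208 + 0.31·0.332871 = 0.333104.
P(A | observation) = 0.229914 / 0.333104 = 0.690216.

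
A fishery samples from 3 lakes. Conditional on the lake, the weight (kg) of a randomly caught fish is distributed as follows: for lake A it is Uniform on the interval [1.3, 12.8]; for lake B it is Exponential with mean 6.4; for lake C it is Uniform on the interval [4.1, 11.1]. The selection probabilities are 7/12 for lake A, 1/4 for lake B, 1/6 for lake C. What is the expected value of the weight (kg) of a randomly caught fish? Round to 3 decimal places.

6.979

Component means — A: 7.05; B: 6.4; C: 7.6.
E[X] = 0.583333·7.05 + 0.25·6.4 + 0.166667·7.6 = 6.97917.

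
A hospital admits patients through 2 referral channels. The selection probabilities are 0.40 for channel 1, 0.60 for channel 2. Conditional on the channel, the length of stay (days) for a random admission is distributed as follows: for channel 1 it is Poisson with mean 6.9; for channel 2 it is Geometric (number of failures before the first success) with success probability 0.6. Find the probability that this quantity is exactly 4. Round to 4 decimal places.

0.0473

Conditional on each channel, P(X = 4): 1: 0.0951816; 2: 0.01536.
By total probability, P(X = 4) = 0.4·0.0951816 + 0.6·0.01536 = 0.0472887.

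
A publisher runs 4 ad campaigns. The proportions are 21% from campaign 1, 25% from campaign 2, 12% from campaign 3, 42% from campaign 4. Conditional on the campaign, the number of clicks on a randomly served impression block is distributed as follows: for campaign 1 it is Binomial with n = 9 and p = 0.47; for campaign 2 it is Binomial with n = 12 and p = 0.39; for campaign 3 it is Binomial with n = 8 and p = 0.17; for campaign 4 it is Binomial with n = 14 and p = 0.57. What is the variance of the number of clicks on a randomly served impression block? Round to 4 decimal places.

Per component, 1: μ=4.23, E[X²]=20.1348; 2: μ=4.68, E[X²]=24.7572; 3: μ=1.36, E[X²]=2.9784; 4: μ=7.98, E[X²]=67.1118.
E[X] = 0.21·4.23 + 0.25·4.68 + 0.12·1.36 + 0.42·7.98 = 5.5731.
E[X²] = 0.21·20.1348 + 0.25·24.7572 + 0.12·2.9784 + 0.42·67.1118 = 38.962.
Var(X) = E[X²] − (E[X])² = 38.962 − 31.0594 = 7.90253.

7.9025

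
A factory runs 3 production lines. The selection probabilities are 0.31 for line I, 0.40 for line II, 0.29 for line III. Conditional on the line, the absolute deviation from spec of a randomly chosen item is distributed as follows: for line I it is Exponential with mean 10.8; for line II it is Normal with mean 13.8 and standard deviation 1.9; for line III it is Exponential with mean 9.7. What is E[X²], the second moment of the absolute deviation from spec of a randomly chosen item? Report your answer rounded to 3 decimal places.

For each component E[X²] = Var + (mean)², giving I: 233.28; II: 194.05; III: 188.18.
Overall E[X²] = 0.31·233.28 + 0.4·194.05 + 0.29·188.18 = 204.509.

204.509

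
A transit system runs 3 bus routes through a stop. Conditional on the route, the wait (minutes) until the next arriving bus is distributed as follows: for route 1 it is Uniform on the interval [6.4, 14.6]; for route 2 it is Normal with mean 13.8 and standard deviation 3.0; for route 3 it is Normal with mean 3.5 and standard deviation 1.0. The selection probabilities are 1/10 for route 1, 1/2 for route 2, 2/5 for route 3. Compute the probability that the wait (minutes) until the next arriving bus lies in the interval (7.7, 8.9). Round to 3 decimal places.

Conditional on each route, P(7.7 < X < 8.9): 1: 0.146341; 2: 0.03019; 3: 1.33124e-05.
By total probability, P(7.7 < X < 8.9) = 0.1·0.146341 + 0.5·0.03019 + 0.4·1.33124e-05 = 0.0297345.

0.030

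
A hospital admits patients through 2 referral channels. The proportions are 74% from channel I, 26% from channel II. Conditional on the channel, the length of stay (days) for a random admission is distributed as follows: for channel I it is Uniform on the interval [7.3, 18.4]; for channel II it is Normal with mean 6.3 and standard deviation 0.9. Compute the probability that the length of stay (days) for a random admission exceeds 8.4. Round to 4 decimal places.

Conditional on each channel, P(X > 8.4): I: 0.900901; II: 0.00981533.
By total probability, P(X > 8.4) = 0.74·0.900901 + 0.26·0.00981533 = 0.669219.

0.6692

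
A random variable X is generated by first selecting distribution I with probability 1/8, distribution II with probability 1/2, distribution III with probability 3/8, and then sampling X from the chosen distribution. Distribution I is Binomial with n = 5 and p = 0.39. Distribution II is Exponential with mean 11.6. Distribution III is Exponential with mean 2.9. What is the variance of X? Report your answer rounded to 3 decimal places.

90.637

Per component, I: μ=1.95, E[X²]=4.992; II: μ=11.6, E[X²]=269.12; III: μ=2.9, E[X²]=16.82.
E[X] = 0.125·1.95 + 0.5·11.6 + 0.375·2.9 = 7.13125.
E[X²] = 0.125·4.992 + 0.5·269.12 + 0.375·16.82 = 141.492.
Var(X) = E[X²] − (E[X])² = 141.492 − 50.8547 = 90.6368.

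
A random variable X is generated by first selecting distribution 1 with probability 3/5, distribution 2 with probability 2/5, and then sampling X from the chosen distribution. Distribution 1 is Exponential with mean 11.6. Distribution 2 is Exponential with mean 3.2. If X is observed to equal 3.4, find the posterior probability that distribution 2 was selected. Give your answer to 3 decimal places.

Likelihoods f(3.4 | ·): 1: 0.0643056; 2: 0.107997.
Posterior ∝ prior × likelihood. Numerator for 2: 0.4·0.107997 = 0.0431988.
Normalizing constant: 0.6·0.0643056 + 0.4·0.107997 = 0.0817822.
P(2 | observation) = 0.0431988 / 0.0817822 = 0.528218.

0.528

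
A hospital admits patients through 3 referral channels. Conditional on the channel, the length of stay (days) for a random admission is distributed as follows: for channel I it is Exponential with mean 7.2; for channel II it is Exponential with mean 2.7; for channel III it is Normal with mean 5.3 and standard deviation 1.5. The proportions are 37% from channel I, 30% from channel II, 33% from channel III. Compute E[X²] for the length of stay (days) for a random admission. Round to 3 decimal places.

52.748

For each component E[X²] = Var + (mean)², giving I: 103.68; II: 14.58; III: 30.34.
Overall E[X²] = 0.37·103.68 + 0.3·14.58 + 0.33·30.34 = 52.7478.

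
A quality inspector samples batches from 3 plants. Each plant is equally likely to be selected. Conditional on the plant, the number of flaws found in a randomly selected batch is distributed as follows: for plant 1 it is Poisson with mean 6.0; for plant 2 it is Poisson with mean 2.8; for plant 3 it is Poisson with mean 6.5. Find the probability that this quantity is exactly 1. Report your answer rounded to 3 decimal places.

Conditional on each plant, P(X = 1): 1: 0.0148725; 2: 0.170268; 3: 0.00977235.
By total probability, P(X = 1) = 0.333333·0.0148725 + 0.333333·0.170268 + 0.333333·0.00977235 = 0.064971.

0.065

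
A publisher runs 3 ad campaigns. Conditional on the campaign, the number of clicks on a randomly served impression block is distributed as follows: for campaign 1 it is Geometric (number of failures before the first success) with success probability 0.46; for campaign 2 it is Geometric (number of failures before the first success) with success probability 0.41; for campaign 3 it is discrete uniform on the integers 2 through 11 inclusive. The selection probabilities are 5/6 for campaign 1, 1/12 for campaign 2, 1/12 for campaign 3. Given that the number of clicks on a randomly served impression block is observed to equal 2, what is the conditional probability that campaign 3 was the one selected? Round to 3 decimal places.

0.063

Likelihoods P(X=2 | ·): 1: 0.134136; 2: 0.142721; 3: 0.1.
Posterior ∝ prior × likelihood. Numerator for 3: 0.0833333·0.1 = 0.00833333.
Normalizing constant: 0.833333·0.134136 + 0.0833333·0.142721 + 0.0833333·0.1 = 0.132007.
P(3 | observation) = 0.00833333 / 0.132007 = 0.0631281.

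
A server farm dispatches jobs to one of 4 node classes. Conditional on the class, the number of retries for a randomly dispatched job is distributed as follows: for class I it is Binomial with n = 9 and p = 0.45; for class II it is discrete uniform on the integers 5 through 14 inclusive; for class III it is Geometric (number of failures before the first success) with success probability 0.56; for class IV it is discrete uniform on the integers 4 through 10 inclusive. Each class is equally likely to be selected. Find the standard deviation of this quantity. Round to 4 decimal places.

Per component, I: μ=4.05, E[X²]=18.63; II: μ=9.5, E[X²]=98.5; III: μ=0.785714, E[X²]=2.02041; IV: μ=7, E[X²]=53.
E[X] = 0.25·4.05 + 0.25·9.5 + 0.25·0.785714 + 0.25·7 = 5.33393.
E[X²] = 0.25·18.63 + 0.25·98.5 + 0.25·2.02041 + 0.25·53 = 43.0376.
Var(X) = E[X²] − (E[X])² = 43.0376 − 28.4508 = 14.5868.
SD(X) = √14.5868 = 3.81927.

3.8193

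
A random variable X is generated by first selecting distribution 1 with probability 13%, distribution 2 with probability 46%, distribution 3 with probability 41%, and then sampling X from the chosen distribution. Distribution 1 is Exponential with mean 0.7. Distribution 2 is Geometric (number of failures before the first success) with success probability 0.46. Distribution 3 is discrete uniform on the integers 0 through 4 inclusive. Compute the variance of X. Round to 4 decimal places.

2.2898

Per component, 1: μ=0.7, E[X²]=0.98; 2: μ=1.17391, E[X²]=3.93006; 3: μ=2, E[X²]=6.
E[X] = 0.13·0.7 + 0.46·1.17391 + 0.41·2 = 1.451.
E[X²] = 0.13·0.98 + 0.46·3.93006 + 0.41·6 = 4.39523.
Var(X) = E[X²] − (E[X])² = 4.39523 − 2.1054 = 2.28983.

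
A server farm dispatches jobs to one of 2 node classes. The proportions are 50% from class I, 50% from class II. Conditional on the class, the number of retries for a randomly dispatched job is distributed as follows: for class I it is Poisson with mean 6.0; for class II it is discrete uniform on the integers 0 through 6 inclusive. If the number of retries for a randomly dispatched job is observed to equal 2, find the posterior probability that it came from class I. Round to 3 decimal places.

Likelihoods P(X=2 | ·): I: 0.0446175; II: 0.142857.
Posterior ∝ prior × likelihood. Numerator for I: 0.5·0.0446175 = 0.0223088.
Normalizing constant: 0.5·0.0446175 + 0.5·0.142857 = 0.0937373.
P(I | observation) = 0.0223088 / 0.0937373 = 0.237992.

0.238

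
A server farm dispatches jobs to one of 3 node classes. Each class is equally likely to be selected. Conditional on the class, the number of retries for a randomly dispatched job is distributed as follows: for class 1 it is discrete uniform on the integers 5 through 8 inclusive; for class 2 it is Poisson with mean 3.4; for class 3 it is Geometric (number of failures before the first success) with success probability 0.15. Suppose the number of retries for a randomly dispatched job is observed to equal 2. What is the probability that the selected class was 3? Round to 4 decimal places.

Likelihoods P(X=2 | ·): 1: 0; 2: 0.192898; 3: 0.108375.
Posterior ∝ prior × likelihood. Numerator for 3: 0.333333·0.108375 = 0.036125.
Normalizing constant: 0.333333·0 + 0.333333·0.192898 + 0.333333·0.108375 = 0.100424.
P(3 | observation) = 0.036125 / 0.100424 = 0.359724.

0.3597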